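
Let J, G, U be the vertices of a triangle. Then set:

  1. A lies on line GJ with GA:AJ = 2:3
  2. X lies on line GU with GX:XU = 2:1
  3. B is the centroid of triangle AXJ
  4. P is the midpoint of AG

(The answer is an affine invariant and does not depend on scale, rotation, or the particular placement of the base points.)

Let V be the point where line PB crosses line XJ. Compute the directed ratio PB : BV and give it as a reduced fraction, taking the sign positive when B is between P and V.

PB:BV = 3

Choose coordinates J = (0, 0), G = (1, 0), U = (0, 1).
1. A lies on line GJ with GA:AJ = 2:3 ⇒ A = (3/5, 0)
2. X lies on line GU with GX:XU = 2:1 ⇒ X = (1/3, 2/3)
3. B is the centroid of triangle AXJ ⇒ B = (14/45, 2/9)
4. P is the midpoint of AG ⇒ P = (4/5, 0)
line PB meets XJ at V = (4/27, 8/27)
B = P + t·(V−P) with t = 3/4, so PB:BV = 3/4:1/4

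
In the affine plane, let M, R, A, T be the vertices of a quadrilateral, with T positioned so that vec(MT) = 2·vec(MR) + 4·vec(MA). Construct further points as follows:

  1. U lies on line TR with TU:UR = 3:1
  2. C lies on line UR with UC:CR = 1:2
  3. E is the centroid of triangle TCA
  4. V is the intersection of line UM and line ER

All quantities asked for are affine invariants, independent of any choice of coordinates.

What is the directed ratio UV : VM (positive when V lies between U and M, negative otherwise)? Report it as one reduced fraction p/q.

UV:VM = 15/68

Set M = (0, 0), R = (1, 0), A = (0, 1), T = (2, 4); any affine frame gives the same invariant.
1. U lies on line TR with TU:UR = 3:1 ⇒ U = (5/4, 1)
2. C lies on line UR with UC:CR = 1:2 ⇒ C = (7/6, 2/3)
3. E is the centroid of triangle TCA ⇒ E = (19/18, 17/9)
4. V is the intersection of line UM and line ER ⇒ V = (85/83, 68/83)
V = U + t·(M−U) with t = 15/83, so UV:VM = t:(1−t) = 15/83:68/83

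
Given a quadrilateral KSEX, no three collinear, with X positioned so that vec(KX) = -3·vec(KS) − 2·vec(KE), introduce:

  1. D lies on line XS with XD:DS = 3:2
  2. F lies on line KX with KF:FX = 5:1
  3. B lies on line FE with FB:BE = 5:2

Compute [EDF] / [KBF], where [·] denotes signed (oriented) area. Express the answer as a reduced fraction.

Choose coordinates K = (0, 0), S = (1, 0), E = (0, 1), X = (-3, -2).
1. D lies on line XS with XD:DS = 3:2 ⇒ D = (-3/5, -4/5)
2. F lies on line KX with KF:FX = 5:1 ⇒ F = (-5/2, -5/3)
3. B lies on line FE with FB:BE = 5:2 ⇒ B = (-5/7, 5/21)
2·[EDF] = -29/10, 2·[KBF] = 25/14
[EDF]:[KBF] = -29/10:25/14 = -203/125

[EDF]:[KBF] = -203/125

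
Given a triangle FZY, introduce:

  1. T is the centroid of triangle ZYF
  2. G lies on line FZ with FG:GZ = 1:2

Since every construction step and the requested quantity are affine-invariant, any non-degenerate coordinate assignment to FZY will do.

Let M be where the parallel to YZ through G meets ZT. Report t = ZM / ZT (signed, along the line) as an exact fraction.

t = 2

Assign F = (0, 0), Z = (1, 0), Y = (0, 1) — the answer is frame-independent, so this choice is without loss of generality.
1. T is the centroid of triangle ZYF ⇒ T = (1/3, 1/3)
2. G lies on line FZ with FG:GZ = 1:2 ⇒ G = (1/3, 0)
through G parallel to YZ: direction (1, -1); meets ZT at M = (-1/3, 2/3)
M = Z + t·(T−Z) with t = 2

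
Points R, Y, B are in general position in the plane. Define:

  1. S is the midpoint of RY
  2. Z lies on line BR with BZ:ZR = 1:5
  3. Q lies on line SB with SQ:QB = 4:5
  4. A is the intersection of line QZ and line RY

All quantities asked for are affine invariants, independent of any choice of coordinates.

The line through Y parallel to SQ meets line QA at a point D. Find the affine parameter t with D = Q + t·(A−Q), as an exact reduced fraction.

t = 21/4

Work in coordinates with R = (0, 0), Y = (1, 0), B = (0, 1).
1. S is the midpoint of RY ⇒ S = (1/2, 0)
2. Z lies on line BR with BZ:ZR = 1:5 ⇒ Z = (0, 5/6)
3. Q lies on line SB with SQ:QB = 4:5 ⇒ Q = (5/18, 4/9)
4. A is the intersection of line QZ and line RY ⇒ A = (25/42, 0)
through Y parallel to SQ: direction (-2/9, 4/9); meets QA at D = (35/18, -17/9)
D = Q + t·(A−Q) with t = 21/4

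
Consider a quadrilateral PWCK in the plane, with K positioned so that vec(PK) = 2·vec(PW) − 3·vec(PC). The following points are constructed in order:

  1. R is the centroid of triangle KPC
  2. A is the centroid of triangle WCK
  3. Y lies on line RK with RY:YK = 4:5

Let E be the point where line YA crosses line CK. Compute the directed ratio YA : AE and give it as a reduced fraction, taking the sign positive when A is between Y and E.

YA:AE = -14/9

Work in coordinates with P = (0, 0), W = (1, 0), C = (0, 1), K = (2, -3).
1. R is the centroid of triangle KPC ⇒ R = (2/3, -2/3)
2. A is the centroid of triangle WCK ⇒ A = (1, -2/3)
3. Y lies on line RK with RY:YK = 4:5 ⇒ Y = (34/27, -46/27)
line YA meets CK at E = (7/6, -4/3)
A = Y + t·(E−Y) with t = 14/5, so YA:AE = 14/5:-9/5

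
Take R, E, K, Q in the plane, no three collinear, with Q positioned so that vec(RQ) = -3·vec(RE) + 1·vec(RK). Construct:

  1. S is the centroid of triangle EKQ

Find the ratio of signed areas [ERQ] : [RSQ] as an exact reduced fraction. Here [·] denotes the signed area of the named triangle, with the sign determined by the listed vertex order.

Assign R = (0, 0), E = (1, 0), K = (0, 1), Q = (-3, 1) — the answer is frame-independent, so this choice is without loss of generality.
1. S is the centroid of triangle EKQ ⇒ S = (-2/3, 2/3)
2·[ERQ] = -1, 2·[RSQ] = 4/3
[ERQ]:[RSQ] = -1:4/3 = -3/4

[ERQ]:[RSQ] = -3/4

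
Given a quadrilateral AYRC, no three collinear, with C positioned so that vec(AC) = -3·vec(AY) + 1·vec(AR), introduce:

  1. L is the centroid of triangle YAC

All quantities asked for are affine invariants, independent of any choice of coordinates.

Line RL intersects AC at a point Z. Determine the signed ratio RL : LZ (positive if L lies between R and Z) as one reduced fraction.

RL:LZ = 8

Choose coordinates A = (0, 0), Y = (1, 0), R = (0, 1), C = (-3, 1).
1. L is the centroid of triangle YAC ⇒ L = (-2/3, 1/3)
line RL meets AC at Z = (-3/4, 1/4)
L = R + t·(Z−R) with t = 8/9, so RL:LZ = 8/9:1/9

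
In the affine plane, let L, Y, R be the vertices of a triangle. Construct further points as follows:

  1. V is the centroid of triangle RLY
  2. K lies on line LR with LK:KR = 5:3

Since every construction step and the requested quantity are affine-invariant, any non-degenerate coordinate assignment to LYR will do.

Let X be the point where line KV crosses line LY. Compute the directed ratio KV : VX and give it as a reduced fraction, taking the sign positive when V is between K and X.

KV:VX = 7/8

Assign L = (0, 0), Y = (1, 0), R = (0, 1) — the answer is frame-independent, so this choice is without loss of generality.
1. V is the centroid of triangle RLY ⇒ V = (1/3, 1/3)
2. K lies on line LR with LK:KR = 5:3 ⇒ K = (0, 5/8)
line KV meets LY at X = (5/7, 0)
V = K + t·(X−K) with t = 7/15, so KV:VX = 7/15:8/15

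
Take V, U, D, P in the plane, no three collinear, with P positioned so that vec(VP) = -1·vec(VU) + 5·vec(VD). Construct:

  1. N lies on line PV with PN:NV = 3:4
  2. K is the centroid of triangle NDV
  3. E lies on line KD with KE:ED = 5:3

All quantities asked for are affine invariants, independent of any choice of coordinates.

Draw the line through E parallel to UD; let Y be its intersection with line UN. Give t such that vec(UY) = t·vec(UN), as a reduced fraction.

t = 1/36

Set V = (0, 0), U = (1, 0), D = (0, 1), P = (-1, 5); any affine frame gives the same invariant.
1. N lies on line PV with PN:NV = 3:4 ⇒ N = (-4/7, 20/7)
2. K is the centroid of triangle NDV ⇒ K = (-4/21, 9/7)
3. E lies on line KD with KE:ED = 5:3 ⇒ E = (-1/14, 31/28)
through E parallel to UD: direction (-1, 1); meets UN at Y = (241/252, 5/63)
Y = U + t·(N−U) with t = 1/36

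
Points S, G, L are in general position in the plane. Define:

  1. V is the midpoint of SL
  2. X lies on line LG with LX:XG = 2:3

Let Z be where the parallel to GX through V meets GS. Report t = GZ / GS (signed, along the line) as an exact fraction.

t = 1/2

Work in coordinates with S = (0, 0), G = (1, 0), L = (0, 1).
1. V is the midpoint of SL ⇒ V = (0, 1/2)
2. X lies on line LG with LX:XG = 2:3 ⇒ X = (2/5, 3/5)
through V parallel to GX: direction (-3/5, 3/5); meets GS at Z = (1/2, 0)
Z = G + t·(S−G) with t = 1/2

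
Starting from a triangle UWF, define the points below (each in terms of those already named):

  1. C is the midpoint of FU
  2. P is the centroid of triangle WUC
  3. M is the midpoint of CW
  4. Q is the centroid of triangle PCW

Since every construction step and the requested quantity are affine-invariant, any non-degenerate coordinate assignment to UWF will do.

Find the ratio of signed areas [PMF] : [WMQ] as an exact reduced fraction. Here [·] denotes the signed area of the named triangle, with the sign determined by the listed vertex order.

Choose coordinates U = (0, 0), W = (1, 0), F = (0, 1).
1. C is the midpoint of FU ⇒ C = (0, 1/2)
2. P is the centroid of triangle WUC ⇒ P = (1/3, 1/6)
3. M is the midpoint of CW ⇒ M = (1/2, 1/4)
4. Q is the centroid of triangle PCW ⇒ Q = (4/9, 2/9)
2·[PMF] = 1/6, 2·[WMQ] = 1/36
[PMF]:[WMQ] = 1/6:1/36 = 6

[PMF]:[WMQ] = 6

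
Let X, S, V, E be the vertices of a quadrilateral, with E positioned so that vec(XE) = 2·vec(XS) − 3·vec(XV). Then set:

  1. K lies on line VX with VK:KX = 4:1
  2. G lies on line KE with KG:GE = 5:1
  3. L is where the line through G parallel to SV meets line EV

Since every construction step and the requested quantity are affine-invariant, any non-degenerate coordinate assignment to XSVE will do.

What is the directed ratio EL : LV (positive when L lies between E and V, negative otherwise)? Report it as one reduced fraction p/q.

Choose coordinates X = (0, 0), S = (1, 0), V = (0, 1), E = (2, -3).
1. K lies on line VX with VK:KX = 4:1 ⇒ K = (0, 1/5)
2. G lies on line KE with KG:GE = 5:1 ⇒ G = (5/3, -37/15)
3. L is where the line through G parallel to SV meets line EV ⇒ L = (9/5, -13/5)
L = E + t·(V−E) with t = 1/10, so EL:LV = t:(1−t) = 1/10:9/10

EL:LV = 1/9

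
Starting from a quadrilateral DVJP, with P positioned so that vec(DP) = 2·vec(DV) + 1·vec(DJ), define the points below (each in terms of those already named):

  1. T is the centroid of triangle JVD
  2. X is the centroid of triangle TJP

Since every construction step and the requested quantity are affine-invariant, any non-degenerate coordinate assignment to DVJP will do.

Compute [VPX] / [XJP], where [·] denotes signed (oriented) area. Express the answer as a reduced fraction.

[VPX]:[XJP] = -9/4

Assign D = (0, 0), V = (1, 0), J = (0, 1), P = (2, 1) — the answer is frame-independent, so this choice is without loss of generality.
1. T is the centroid of triangle JVD ⇒ T = (1/3, 1/3)
2. X is the centroid of triangle TJP ⇒ X = (7/9, 7/9)
2·[VPX] = 1, 2·[XJP] = -4/9
[VPX]:[XJP] = 1:-4/9 = -9/4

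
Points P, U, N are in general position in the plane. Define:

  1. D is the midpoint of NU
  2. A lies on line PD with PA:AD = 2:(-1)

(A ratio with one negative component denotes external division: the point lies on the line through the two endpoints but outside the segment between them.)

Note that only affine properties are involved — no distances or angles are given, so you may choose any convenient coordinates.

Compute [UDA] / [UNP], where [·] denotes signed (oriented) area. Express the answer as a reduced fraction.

Work in coordinates with P = (0, 0), U = (1, 0), N = (0, 1).
1. D is the midpoint of NU ⇒ D = (1/2, 1/2)
2. A lies on line PD with PA:AD = 2:(-1) ⇒ A = (1, 1)
2·[UDA] = -1/2, 2·[UNP] = 1
[UDA]:[UNP] = -1/2:1 = -1/2

[UDA]:[UNP] = -1/2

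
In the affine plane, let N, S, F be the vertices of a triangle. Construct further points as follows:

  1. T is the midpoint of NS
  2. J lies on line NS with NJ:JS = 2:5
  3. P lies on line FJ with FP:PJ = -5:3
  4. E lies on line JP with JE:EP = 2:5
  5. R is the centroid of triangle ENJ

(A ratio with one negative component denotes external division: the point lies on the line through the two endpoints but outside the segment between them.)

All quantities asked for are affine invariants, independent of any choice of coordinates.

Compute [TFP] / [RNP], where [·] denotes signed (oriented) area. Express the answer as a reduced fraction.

Set N = (0, 0), S = (1, 0), F = (0, 1); any affine frame gives the same invariant.
1. T is the midpoint of NS ⇒ T = (1/2, 0)
2. J lies on line NS with NJ:JS = 2:5 ⇒ J = (2/7, 0)
3. P lies on line FJ with FP:PJ = -5:3 ⇒ P = (5/7, -3/2)
4. E lies on line JP with JE:EP = 2:5 ⇒ E = (20/49, -3/7)
5. R is the centroid of triangle ENJ ⇒ R = (34/147, -1/7)
2·[TFP] = 15/28, 2·[RNP] = 12/49
[TFP]:[RNP] = 15/28:12/49 = 35/16

[TFP]:[RNP] = 35/16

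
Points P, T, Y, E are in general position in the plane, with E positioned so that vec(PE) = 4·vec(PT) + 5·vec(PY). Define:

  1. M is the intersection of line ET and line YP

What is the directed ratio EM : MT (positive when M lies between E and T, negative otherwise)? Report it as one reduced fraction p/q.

EM:MT = -4

Work in coordinates with P = (0, 0), T = (1, 0), Y = (0, 1), E = (4, 5).
1. M is the intersection of line ET and line YP ⇒ M = (0, -5/3)
M = E + t·(T−E) with t = 4/3, so EM:MT = t:(1−t) = 4/3:-1/3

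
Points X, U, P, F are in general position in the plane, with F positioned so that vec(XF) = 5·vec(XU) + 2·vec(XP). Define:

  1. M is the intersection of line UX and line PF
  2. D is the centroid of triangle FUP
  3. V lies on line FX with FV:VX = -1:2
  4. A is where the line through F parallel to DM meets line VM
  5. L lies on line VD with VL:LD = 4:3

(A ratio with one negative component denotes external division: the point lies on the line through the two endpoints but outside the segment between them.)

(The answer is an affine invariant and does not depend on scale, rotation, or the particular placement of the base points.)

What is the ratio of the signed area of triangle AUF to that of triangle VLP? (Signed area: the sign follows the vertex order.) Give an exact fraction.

[AUF]:[VLP] = -175/78

Choose coordinates X = (0, 0), U = (1, 0), P = (0, 1), F = (5, 2).
1. M is the intersection of line UX and line PF ⇒ M = (-5, 0)
2. D is the centroid of triangle FUP ⇒ D = (2, 1)
3. V lies on line FX with FV:VX = -1:2 ⇒ V = (10, 4)
4. A is where the line through F parallel to DM meets line VM ⇒ A = (-5/13, 16/13)
5. L lies on line VD with VL:LD = 4:3 ⇒ L = (38/7, 16/7)
2·[AUF] = 100/13, 2·[VLP] = -24/7
[AUF]:[VLP] = 100/13:-24/7 = -175/78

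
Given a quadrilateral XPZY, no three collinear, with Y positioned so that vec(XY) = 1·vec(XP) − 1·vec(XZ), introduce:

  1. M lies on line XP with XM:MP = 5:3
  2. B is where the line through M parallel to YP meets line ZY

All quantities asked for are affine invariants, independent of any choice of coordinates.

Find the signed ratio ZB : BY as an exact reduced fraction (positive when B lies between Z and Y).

ZB:BY = 5/3

Work in coordinates with X = (0, 0), P = (1, 0), Z = (0, 1), Y = (1, -1).
1. M lies on line XP with XM:MP = 5:3 ⇒ M = (5/8, 0)
2. B is where the line through M parallel to YP meets line ZY ⇒ B = (5/8, -1/4)
B = Z + t·(Y−Z) with t = 5/8, so ZB:BY = t:(1−t) = 5/8:3/8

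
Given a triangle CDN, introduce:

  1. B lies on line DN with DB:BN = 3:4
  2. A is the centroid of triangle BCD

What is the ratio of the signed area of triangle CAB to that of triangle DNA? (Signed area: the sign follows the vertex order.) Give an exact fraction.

Set C = (0, 0), D = (1, 0), N = (0, 1); any affine frame gives the same invariant.
1. B lies on line DN with DB:BN = 3:4 ⇒ B = (4/7, 3/7)
2. A is the centroid of triangle BCD ⇒ A = (11/21, 1/7)
2·[CAB] = 1/7, 2·[DNA] = 1/3
[CAB]:[DNA] = 1/7:1/3 = 3/7

[CAB]:[DNA] = 3/7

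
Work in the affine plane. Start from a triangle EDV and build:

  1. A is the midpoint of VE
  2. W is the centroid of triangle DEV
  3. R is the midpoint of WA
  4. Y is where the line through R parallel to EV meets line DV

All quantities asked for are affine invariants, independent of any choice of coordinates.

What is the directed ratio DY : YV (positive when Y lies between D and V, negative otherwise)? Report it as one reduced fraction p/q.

DY:YV = 5

Set E = (0, 0), D = (1, 0), V = (0, 1); any affine frame gives the same invariant.
1. A is the midpoint of VE ⇒ A = (0, 1/2)
2. W is the centroid of triangle DEV ⇒ W = (1/3, 1/3)
3. R is the midpoint of WA ⇒ R = (1/6, 5/12)
4. Y is where the line through R parallel to EV meets line DV ⇒ Y = (1/6, 5/6)
Y = D + t·(V−D) with t = 5/6, so DY:YV = t:(1−t) = 5/6:1/6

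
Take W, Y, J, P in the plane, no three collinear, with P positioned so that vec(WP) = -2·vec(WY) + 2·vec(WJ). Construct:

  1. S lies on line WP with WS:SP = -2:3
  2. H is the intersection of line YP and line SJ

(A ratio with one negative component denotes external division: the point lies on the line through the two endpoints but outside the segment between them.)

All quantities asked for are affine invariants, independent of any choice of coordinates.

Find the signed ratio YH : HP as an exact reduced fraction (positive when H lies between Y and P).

Assign W = (0, 0), Y = (1, 0), J = (0, 1), P = (-2, 2) — the answer is frame-independent, so this choice is without loss of generality.
1. S lies on line WP with WS:SP = -2:3 ⇒ S = (4, -4)
2. H is the intersection of line YP and line SJ ⇒ H = (4/7, 2/7)
H = Y + t·(P−Y) with t = 1/7, so YH:HP = t:(1−t) = 1/7:6/7

YH:HP = 1/6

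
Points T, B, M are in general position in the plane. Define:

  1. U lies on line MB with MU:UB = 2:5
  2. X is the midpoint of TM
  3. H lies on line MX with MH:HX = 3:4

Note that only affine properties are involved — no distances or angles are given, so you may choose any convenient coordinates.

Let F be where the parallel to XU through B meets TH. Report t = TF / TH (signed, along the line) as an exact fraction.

t = -21/22

Assign T = (0, 0), B = (1, 0), M = (0, 1) — the answer is frame-independent, so this choice is without loss of generality.
1. U lies on line MB with MU:UB = 2:5 ⇒ U = (2/7, 5/7)
2. X is the midpoint of TM ⇒ X = (0, 1/2)
3. H lies on line MX with MH:HX = 3:4 ⇒ H = (0, 11/14)
through B parallel to XU: direction (2/7, 3/14); meets TH at F = (0, -3/4)
F = T + t·(H−T) with t = -21/22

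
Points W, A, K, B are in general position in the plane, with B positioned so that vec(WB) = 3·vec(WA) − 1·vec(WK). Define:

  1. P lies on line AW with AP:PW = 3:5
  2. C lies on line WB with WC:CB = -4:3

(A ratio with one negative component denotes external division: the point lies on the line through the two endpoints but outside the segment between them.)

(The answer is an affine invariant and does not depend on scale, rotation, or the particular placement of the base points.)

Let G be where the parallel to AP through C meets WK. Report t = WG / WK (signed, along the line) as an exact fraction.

Set W = (0, 0), A = (1, 0), K = (0, 1), B = (3, -1); any affine frame gives the same invariant.
1. P lies on line AW with AP:PW = 3:5 ⇒ P = (5/8, 0)
2. C lies on line WB with WC:CB = -4:3 ⇒ C = (12, -4)
through C parallel to AP: direction (-3/8, 0); meets WK at G = (0, -4)
G = W + t·(K−W) with t = -4

t = -4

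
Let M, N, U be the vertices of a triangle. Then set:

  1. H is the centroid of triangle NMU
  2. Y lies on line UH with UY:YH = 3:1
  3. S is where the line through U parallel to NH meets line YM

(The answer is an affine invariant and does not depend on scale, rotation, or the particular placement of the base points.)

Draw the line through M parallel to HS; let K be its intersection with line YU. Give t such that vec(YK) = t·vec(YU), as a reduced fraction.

t = 5/9

Choose coordinates M = (0, 0), N = (1, 0), U = (0, 1).
1. H is the centroid of triangle NMU ⇒ H = (1/3, 1/3)
2. Y lies on line UH with UY:YH = 3:1 ⇒ Y = (1/4, 1/2)
3. S is where the line through U parallel to NH meets line YM ⇒ S = (2/5, 4/5)
through M parallel to HS: direction (1/15, 7/15); meets YU at K = (1/9, 7/9)
K = Y + t·(U−Y) with t = 5/9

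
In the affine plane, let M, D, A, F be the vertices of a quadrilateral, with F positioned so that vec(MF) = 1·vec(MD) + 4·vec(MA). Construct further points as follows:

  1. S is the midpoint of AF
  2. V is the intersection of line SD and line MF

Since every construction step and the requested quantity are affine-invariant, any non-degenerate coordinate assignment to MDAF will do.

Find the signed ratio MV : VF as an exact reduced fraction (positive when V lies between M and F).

MV:VF = 5/4

Set M = (0, 0), D = (1, 0), A = (0, 1), F = (1, 4); any affine frame gives the same invariant.
1. S is the midpoint of AF ⇒ S = (1/2, 5/2)
2. V is the intersection of line SD and line MF ⇒ V = (5/9, 20/9)
V = M + t·(F−M) with t = 5/9, so MV:VF = t:(1−t) = 5/9:4/9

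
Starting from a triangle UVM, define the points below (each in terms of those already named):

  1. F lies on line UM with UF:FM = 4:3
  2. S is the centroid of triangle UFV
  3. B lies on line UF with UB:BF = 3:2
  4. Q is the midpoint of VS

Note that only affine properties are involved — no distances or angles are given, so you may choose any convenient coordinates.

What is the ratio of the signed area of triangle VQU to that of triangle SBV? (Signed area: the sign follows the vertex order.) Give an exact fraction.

Choose coordinates U = (0, 0), V = (1, 0), M = (0, 1).
1. F lies on line UM with UF:FM = 4:3 ⇒ F = (0, 4/7)
2. S is the centroid of triangle UFV ⇒ S = (1/3, 4/21)
3. B lies on line UF with UB:BF = 3:2 ⇒ B = (0, 12/35)
4. Q is the midpoint of VS ⇒ Q = (2/3, 2/21)
2·[VQU] = 2/21, 2·[SBV] = -4/105
[VQU]:[SBV] = 2/21:-4/105 = -5/2

[VQU]:[SBV] = -5/2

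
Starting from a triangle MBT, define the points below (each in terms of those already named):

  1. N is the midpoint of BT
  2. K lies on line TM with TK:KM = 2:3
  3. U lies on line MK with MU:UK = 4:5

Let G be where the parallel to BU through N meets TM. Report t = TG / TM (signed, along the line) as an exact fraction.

t = 11/30

Work in coordinates with M = (0, 0), B = (1, 0), T = (0, 1).
1. N is the midpoint of BT ⇒ N = (1/2, 1/2)
2. K lies on line TM with TK:KM = 2:3 ⇒ K = (0, 3/5)
3. U lies on line MK with MU:UK = 4:5 ⇒ U = (0, 4/15)
through N parallel to BU: direction (-1, 4/15); meets TM at G = (0, 19/30)
G = T + t·(M−T) with t = 11/30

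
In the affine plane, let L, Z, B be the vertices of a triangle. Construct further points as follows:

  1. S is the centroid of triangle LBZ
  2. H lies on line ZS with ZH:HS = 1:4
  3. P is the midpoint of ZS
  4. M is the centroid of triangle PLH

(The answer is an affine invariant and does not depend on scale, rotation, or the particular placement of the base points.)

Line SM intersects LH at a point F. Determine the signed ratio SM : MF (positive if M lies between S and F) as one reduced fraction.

Set L = (0, 0), Z = (1, 0), B = (0, 1); any affine frame gives the same invariant.
1. S is the centroid of triangle LBZ ⇒ S = (1/3, 1/3)
2. H lies on line ZS with ZH:HS = 1:4 ⇒ H = (13/15, 1/15)
3. P is the midpoint of ZS ⇒ P = (2/3, 1/6)
4. M is the centroid of triangle PLH ⇒ M = (23/45, 7/90)
line SM meets LH at F = (169/315, 13/315)
M = S + t·(F−S) with t = 7/8, so SM:MF = 7/8:1/8

SM:MF = 7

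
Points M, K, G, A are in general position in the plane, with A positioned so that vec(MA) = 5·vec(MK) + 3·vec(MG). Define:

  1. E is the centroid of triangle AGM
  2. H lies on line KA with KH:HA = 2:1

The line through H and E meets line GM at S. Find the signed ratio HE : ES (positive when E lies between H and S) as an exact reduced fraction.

HE:ES = 6/5

Work in coordinates with M = (0, 0), K = (1, 0), G = (0, 1), A = (5, 3).
1. E is the centroid of triangle AGM ⇒ E = (5/3, 4/3)
2. H lies on line KA with KH:HA = 2:1 ⇒ H = (11/3, 2)
line HE meets GM at S = (0, 7/9)
E = H + t·(S−H) with t = 6/11, so HE:ES = 6/11:5/11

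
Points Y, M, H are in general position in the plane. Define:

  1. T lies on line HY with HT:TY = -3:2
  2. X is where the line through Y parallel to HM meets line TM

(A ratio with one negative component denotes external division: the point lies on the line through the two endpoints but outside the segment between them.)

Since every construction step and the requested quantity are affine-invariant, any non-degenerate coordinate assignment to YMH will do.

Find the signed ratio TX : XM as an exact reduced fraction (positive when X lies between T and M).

Work in coordinates with Y = (0, 0), M = (1, 0), H = (0, 1).
1. T lies on line HY with HT:TY = -3:2 ⇒ T = (0, -2)
2. X is where the line through Y parallel to HM meets line TM ⇒ X = (2/3, -2/3)
X = T + t·(M−T) with t = 2/3, so TX:XM = t:(1−t) = 2/3:1/3

TX:XM = 2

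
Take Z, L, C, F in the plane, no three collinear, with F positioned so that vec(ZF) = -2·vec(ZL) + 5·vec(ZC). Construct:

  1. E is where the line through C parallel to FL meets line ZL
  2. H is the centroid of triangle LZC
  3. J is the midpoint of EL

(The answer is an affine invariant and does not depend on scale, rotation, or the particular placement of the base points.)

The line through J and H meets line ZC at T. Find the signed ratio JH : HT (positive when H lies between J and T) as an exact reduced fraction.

Choose coordinates Z = (0, 0), L = (1, 0), C = (0, 1), F = (-2, 5).
1. E is where the line through C parallel to FL meets line ZL ⇒ E = (3/5, 0)
2. H is the centroid of triangle LZC ⇒ H = (1/3, 1/3)
3. J is the midpoint of EL ⇒ J = (4/5, 0)
line JH meets ZC at T = (0, 4/7)
H = J + t·(T−J) with t = 7/12, so JH:HT = 7/12:5/12

JH:HT = 7/5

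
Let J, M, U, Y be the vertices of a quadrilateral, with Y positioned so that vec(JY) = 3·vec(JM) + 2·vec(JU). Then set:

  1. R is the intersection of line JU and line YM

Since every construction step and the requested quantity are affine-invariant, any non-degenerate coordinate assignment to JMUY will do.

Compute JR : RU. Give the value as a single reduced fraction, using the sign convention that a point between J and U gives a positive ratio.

Work in coordinates with J = (0, 0), M = (1, 0), U = (0, 1), Y = (3, 2).
1. R is the intersection of line JU and line YM ⇒ R = (0, -1)
R = J + t·(U−J) with t = -1, so JR:RU = t:(1−t) = -1:2

JR:RU = -1/2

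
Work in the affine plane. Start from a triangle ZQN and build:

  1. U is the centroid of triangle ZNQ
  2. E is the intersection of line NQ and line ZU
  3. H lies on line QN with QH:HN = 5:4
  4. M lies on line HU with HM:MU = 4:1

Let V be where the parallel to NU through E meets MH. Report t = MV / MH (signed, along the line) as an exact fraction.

t = 37/32

Assign Z = (0, 0), Q = (1, 0), N = (0, 1) — the answer is frame-independent, so this choice is without loss of generality.
1. U is the centroid of triangle ZNQ ⇒ U = (1/3, 1/3)
2. E is the intersection of line NQ and line ZU ⇒ E = (1/2, 1/2)
3. H lies on line QN with QH:HN = 5:4 ⇒ H = (4/9, 5/9)
4. M lies on line HU with HM:MU = 4:1 ⇒ M = (16/45, 17/45)
through E parallel to NU: direction (1/3, -2/3); meets MH at V = (11/24, 7/12)
V = M + t·(H−M) with t = 37/32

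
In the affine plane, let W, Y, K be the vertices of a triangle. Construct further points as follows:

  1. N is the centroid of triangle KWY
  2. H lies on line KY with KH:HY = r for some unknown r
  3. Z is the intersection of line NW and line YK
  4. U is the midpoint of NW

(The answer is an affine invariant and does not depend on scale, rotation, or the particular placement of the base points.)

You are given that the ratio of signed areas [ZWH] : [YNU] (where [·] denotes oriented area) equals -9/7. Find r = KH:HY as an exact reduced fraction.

r = 2/5

Set W = (0, 0), Y = (1, 0), K = (0, 1); any affine frame gives the same invariant.
1. N is the centroid of triangle KWY ⇒ N = (1/3, 1/3)
2. With KH:HY = r, write λ = r/(r+1) so H = K + λ·(Y−K); H is affine-linear in λ
3. Z is the intersection of line NW and line YK ⇒ Z = (1/2, 1/2)
4. U is the midpoint of NW ⇒ U = (1/6, 1/6)
Every point depending on H is an affine combination of H and λ-independent points, so each such coordinate is linear in λ; the λ² term in each signed area is a multiple of (Y−K)×(Y−K) = 0, so 2·[ZWH] and 2·[YNU] are each linear in λ. Evaluating at λ=0 and λ=1:
  2·[ZWH] = λ − 1/2,   2·[YNU] = 1/6
So [ZWH]:[YNU] = (λ − 1/2) / (1/6). Setting this equal to -9/7:
  λ − 1/2 = -9/7·(1/6)  ⇒  λ = 2/7
Then r = λ/(1−λ) = (2/7)/(5/7) = 2/5. Check: with r = 2/5, H = (2/7, 5/7) and [ZWH]:[YNU] = -9/7 as required.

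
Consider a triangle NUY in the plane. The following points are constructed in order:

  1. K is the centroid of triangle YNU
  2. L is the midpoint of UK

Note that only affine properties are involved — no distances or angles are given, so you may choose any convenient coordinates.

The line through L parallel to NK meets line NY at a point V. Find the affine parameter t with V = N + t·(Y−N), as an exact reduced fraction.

t = -1/2

Assign N = (0, 0), U = (1, 0), Y = (0, 1) — the answer is frame-independent, so this choice is without loss of generality.
1. K is the centroid of triangle YNU ⇒ K = (1/3, 1/3)
2. L is the midpoint of UK ⇒ L = (2/3, 1/6)
through L parallel to NK: direction (1/3, 1/3); meets NY at V = (0, -1/2)
V = N + t·(Y−N) with t = -1/2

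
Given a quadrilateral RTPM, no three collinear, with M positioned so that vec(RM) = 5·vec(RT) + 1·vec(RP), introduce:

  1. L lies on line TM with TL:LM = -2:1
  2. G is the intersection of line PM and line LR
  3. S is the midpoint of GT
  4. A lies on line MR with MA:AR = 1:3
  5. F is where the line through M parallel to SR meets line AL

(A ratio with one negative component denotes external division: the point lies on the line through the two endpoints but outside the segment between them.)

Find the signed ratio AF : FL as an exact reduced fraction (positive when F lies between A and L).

AF:FL = 1/12

Work in coordinates with R = (0, 0), T = (1, 0), P = (0, 1), M = (5, 1).
1. L lies on line TM with TL:LM = -2:1 ⇒ L = (9, 2)
2. G is the intersection of line PM and line LR ⇒ G = (9/2, 1)
3. S is the midpoint of GT ⇒ S = (11/4, 1/2)
4. A lies on line MR with MA:AR = 1:3 ⇒ A = (15/4, 3/4)
5. F is where the line through M parallel to SR meets line AL ⇒ F = (54/13, 11/13)
F = A + t·(L−A) with t = 1/13, so AF:FL = t:(1−t) = 1/13:12/13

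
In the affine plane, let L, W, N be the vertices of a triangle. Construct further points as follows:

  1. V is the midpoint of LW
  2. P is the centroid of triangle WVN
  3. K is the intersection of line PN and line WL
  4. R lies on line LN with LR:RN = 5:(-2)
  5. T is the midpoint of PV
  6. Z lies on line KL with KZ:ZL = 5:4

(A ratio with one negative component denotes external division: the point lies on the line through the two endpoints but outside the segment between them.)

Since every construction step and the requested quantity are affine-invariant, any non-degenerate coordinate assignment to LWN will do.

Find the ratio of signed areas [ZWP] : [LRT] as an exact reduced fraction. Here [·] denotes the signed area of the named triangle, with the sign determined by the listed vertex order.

Set L = (0, 0), W = (1, 0), N = (0, 1); any affine frame gives the same invariant.
1. V is the midpoint of LW ⇒ V = (1/2, 0)
2. P is the centroid of triangle WVN ⇒ P = (1/2, 1/3)
3. K is the intersection of line PN and line WL ⇒ K = (3/4, 0)
4. R lies on line LN with LR:RN = 5:(-2) ⇒ R = (0, 5/3)
5. T is the midpoint of PV ⇒ T = (1/2, 1/6)
6. Z lies on line KL with KZ:ZL = 5:4 ⇒ Z = (1/3, 0)
2·[ZWP] = 2/9, 2·[LRT] = -5/6
[ZWP]:[LRT] = 2/9:-5/6 = -4/15

[ZWP]:[LRT] = -4/15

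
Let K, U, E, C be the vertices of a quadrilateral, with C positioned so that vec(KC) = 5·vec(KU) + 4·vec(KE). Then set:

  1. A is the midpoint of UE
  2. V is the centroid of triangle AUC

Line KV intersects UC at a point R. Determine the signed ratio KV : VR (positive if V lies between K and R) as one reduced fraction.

KV:VR = 2

Set K = (0, 0), U = (1, 0), E = (0, 1), C = (5, 4); any affine frame gives the same invariant.
1. A is the midpoint of UE ⇒ A = (1/2, 1/2)
2. V is the centroid of triangle AUC ⇒ V = (13/6, 3/2)
line KV meets UC at R = (13/4, 9/4)
V = K + t·(R−K) with t = 2/3, so KV:VR = 2/3:1/3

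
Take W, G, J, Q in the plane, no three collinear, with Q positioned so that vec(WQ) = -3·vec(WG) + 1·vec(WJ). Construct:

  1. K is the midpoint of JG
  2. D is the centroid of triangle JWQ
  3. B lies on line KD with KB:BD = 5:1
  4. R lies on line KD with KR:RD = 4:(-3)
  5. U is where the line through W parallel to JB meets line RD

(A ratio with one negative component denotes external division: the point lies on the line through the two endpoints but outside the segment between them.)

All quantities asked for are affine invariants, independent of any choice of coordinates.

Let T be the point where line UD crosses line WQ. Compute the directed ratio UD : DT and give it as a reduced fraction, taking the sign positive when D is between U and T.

UD:DT = 31/24

Work in coordinates with W = (0, 0), G = (1, 0), J = (0, 1), Q = (-3, 1).
1. K is the midpoint of JG ⇒ K = (1/2, 1/2)
2. D is the centroid of triangle JWQ ⇒ D = (-1, 2/3)
3. B lies on line KD with KB:BD = 5:1 ⇒ B = (-3/4, 23/36)
4. R lies on line KD with KR:RD = 4:(-3) ⇒ R = (-11/2, 7/6)
5. U is where the line through W parallel to JB meets line RD ⇒ U = (15/16, 65/144)
line UD meets WQ at T = (-5/2, 5/6)
D = U + t·(T−U) with t = 31/55, so UD:DT = 31/55:24/55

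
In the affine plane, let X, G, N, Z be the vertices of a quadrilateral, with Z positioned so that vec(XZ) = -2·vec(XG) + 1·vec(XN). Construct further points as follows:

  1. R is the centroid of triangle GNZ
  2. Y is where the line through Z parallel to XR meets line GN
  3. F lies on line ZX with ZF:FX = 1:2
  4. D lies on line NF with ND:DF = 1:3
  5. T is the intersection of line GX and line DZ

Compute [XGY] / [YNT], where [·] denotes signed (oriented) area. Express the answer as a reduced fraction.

[XGY]:[YNT] = 5/68

Choose coordinates X = (0, 0), G = (1, 0), N = (0, 1), Z = (-2, 1).
1. R is the centroid of triangle GNZ ⇒ R = (-1/3, 2/3)
2. Y is where the line through Z parallel to XR meets line GN ⇒ Y = (-4, 5)
3. F lies on line ZX with ZF:FX = 1:2 ⇒ F = (-4/3, 2/3)
4. D lies on line NF with ND:DF = 1:3 ⇒ D = (-1/3, 11/12)
5. T is the intersection of line GX and line DZ ⇒ T = (18, 0)
2·[XGY] = 5, 2·[YNT] = 68
[XGY]:[YNT] = 5:68 = 5/68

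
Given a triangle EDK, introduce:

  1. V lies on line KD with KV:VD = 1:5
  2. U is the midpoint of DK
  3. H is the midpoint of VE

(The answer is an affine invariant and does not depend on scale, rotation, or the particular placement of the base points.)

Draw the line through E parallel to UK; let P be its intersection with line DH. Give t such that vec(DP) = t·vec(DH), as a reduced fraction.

Work in coordinates with E = (0, 0), D = (1, 0), K = (0, 1).
1. V lies on line KD with KV:VD = 1:5 ⇒ V = (1/6, 5/6)
2. U is the midpoint of DK ⇒ U = (1/2, 1/2)
3. H is the midpoint of VE ⇒ H = (1/12, 5/12)
through E parallel to UK: direction (-1/2, 1/2); meets DH at P = (-5/6, 5/6)
P = D + t·(H−D) with t = 2

t = 2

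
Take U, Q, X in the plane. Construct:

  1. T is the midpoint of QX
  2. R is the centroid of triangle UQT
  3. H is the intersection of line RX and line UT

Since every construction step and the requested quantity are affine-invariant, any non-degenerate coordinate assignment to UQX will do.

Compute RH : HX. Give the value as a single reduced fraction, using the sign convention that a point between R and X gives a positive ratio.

RH:HX = 1/3

Set U = (0, 0), Q = (1, 0), X = (0, 1); any affine frame gives the same invariant.
1. T is the midpoint of QX ⇒ T = (1/2, 1/2)
2. R is the centroid of triangle UQT ⇒ R = (1/2, 1/6)
3. H is the intersection of line RX and line UT ⇒ H = (3/8, 3/8)
H = R + t·(X−R) with t = 1/4, so RH:HX = t:(1−t) = 1/4:3/4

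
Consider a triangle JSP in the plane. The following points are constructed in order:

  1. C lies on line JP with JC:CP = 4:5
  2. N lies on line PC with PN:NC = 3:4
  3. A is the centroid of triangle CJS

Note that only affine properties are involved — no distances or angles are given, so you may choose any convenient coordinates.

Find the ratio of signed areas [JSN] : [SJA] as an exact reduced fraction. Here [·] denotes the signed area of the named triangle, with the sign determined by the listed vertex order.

Work in coordinates with J = (0, 0), S = (1, 0), P = (0, 1).
1. C lies on line JP with JC:CP = 4:5 ⇒ C = (0, 4/9)
2. N lies on line PC with PN:NC = 3:4 ⇒ N = (0, 16/21)
3. A is the centroid of triangle CJS ⇒ A = (1/3, 4/27)
2·[JSN] = 16/21, 2·[SJA] = -4/27
[JSN]:[SJA] = 16/21:-4/27 = -36/7

[JSN]:[SJA] = -36/7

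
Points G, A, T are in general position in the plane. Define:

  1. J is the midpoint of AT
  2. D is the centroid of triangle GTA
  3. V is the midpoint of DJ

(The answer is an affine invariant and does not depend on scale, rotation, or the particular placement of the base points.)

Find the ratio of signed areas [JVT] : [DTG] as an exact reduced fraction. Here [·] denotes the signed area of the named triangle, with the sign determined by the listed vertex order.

Assign G = (0, 0), A = (1, 0), T = (0, 1) — the answer is frame-independent, so this choice is without loss of generality.
1. J is the midpoint of AT ⇒ J = (1/2, 1/2)
2. D is the centroid of triangle GTA ⇒ D = (1/3, 1/3)
3. V is the midpoint of DJ ⇒ V = (5/12, 5/12)
2·[JVT] = -1/12, 2·[DTG] = 1/3
[JVT]:[DTG] = -1/12:1/3 = -1/4

[JVT]:[DTG] = -1/4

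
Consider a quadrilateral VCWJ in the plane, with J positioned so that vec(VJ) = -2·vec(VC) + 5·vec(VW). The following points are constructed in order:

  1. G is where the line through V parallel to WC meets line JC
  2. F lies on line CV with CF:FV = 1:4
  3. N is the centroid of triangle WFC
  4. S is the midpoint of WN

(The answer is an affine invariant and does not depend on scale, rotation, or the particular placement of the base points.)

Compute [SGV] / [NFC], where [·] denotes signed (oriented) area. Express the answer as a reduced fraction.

Work in coordinates with V = (0, 0), C = (1, 0), W = (0, 1), J = (-2, 5).
1. G is where the line through V parallel to WC meets line JC ⇒ G = (5/2, -5/2)
2. F lies on line CV with CF:FV = 1:4 ⇒ F = (4/5, 0)
3. N is the centroid of triangle WFC ⇒ N = (3/5, 1/3)
4. S is the midpoint of WN ⇒ S = (3/10, 2/3)
2·[SGV] = -29/12, 2·[NFC] = 1/15
[SGV]:[NFC] = -29/12:1/15 = -145/4

[SGV]:[NFC] = -145/4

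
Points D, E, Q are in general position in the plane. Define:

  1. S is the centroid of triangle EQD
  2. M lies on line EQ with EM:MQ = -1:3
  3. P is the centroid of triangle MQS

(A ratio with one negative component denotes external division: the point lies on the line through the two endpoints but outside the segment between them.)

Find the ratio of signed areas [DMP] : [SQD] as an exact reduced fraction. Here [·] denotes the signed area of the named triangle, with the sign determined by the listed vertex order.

Assign D = (0, 0), E = (1, 0), Q = (0, 1) — the answer is frame-independent, so this choice is without loss of generality.
1. S is the centroid of triangle EQD ⇒ S = (1/3, 1/3)
2. M lies on line EQ with EM:MQ = -1:3 ⇒ M = (3/2, -1/2)
3. P is the centroid of triangle MQS ⇒ P = (11/18, 5/18)
2·[DMP] = 13/18, 2·[SQD] = 1/3
[DMP]:[SQD] = 13/18:1/3 = 13/6

[DMP]:[SQD] = 13/6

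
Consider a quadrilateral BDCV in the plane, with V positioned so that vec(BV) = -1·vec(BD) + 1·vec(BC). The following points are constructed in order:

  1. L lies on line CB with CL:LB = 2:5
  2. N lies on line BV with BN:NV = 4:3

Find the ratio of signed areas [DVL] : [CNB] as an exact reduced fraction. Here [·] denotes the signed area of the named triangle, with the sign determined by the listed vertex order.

[DVL]:[CNB] = -3/4

Set B = (0, 0), D = (1, 0), C = (0, 1), V = (-1, 1); any affine frame gives the same invariant.
1. L lies on line CB with CL:LB = 2:5 ⇒ L = (0, 5/7)
2. N lies on line BV with BN:NV = 4:3 ⇒ N = (-4/7, 4/7)
2·[DVL] = -3/7, 2·[CNB] = 4/7
[DVL]:[CNB] = -3/7:4/7 = -3/4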